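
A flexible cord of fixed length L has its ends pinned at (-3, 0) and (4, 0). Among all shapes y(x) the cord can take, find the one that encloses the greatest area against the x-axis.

Set up the augmented Lagrangian using a multiplier λ for the length constraint:
    F(y, y') = y − λ sqrt(1 + y'^2).
F has no explicit x dependence, so the Beltrami identity yields a first integral
    F − y' ∂F/∂y' = C.
Compute ∂F/∂y' = −λ y' / sqrt(1 + y'^2). Then
    y − λ sqrt(1 + y'^2) + λ y'^2 / sqrt(1 + y'^2) = C
    ⇒  y − λ / sqrt(1 + y'^2) = C.
Solving for y' and integrating gives
    (x − a)^2 + (y − b)^2 = λ^2,
a circular arc of radius λ. The constants a, b are determined by the endpoint conditions y(-3) = y(4) = 0, and λ is fixed implicitly by the length constraint
    ∫_{-3}^{4} sqrt(1 + y'^2) dx = L.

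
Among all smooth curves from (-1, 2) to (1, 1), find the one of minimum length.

Arc-length functional: J[y] = ∫ sqrt(1 + (y')^2) dx.
Lagrangian L = sqrt(1 + (y')^2) has no explicit y dependence, so ∂L/∂y = 0 and the Euler-Lagrange equation gives
    d/dx( y' / sqrt(1 + (y')^2) ) = 0  ⇒  y' / sqrt(1 + (y')^2) = const.
Hence y' is constant, so y(x) is affine.
Fitting the endpoints (-1, 2) and (1, 1):
    slope m = (1 − 2) / (1 − (-1)) = -1/2,
    intercept c = 2 − m·(-1) = 3/2.
Extremal: y(x) = (-1/2) x + 3/2.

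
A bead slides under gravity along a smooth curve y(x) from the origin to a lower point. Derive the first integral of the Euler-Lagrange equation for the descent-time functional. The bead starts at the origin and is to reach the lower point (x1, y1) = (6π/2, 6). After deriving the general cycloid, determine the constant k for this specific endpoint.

The Lagrangian L = sqrt((1 + y'^2) / y) has no explicit x dependence, so the Beltrami identity applies:
    L − y' ∂L/∂y' = C.
Compute ∂L/∂y' = y' / sqrt(y (1 + y'^2)).
Substitute:
    sqrt((1 + y'^2)/y) − y'·y' / sqrt(y (1 + y'^2))
    = (1 + y'^2) / sqrt(y (1 + y'^2)) − y'^2 / sqrt(y (1 + y'^2))
    = 1 / sqrt(y (1 + y'^2)) = C.
Squaring and rearranging gives the first integral
    y (1 + y'^2) = 1/C^2 =: k   (constant).
Solving this first-order ODE by the substitution
    y = (k/2)(1 − cos θ)
yields the cycloid parameterisation
    x(θ) = (k/2)(θ − sin θ),   y(θ) = (k/2)(1 − cos θ).
The constant k is fixed by the endpoint condition.
Now fit the given lower endpoint (x1, y1) = (6π/2, 6). At the bottom of the first arch (θ = π), the parametric equations give
    y(π) = (k/2)(1 − cos π) = k,
    x(π) = (k/2)(π − sin π) = kπ/2.
Matching y(π) = 6 gives k = 6, consistent with x(π) = 6π/2. Therefore the specific cycloid is
    x(θ) = (6/2)(θ − sin θ),   y(θ) = (6/2)(1 − cos θ).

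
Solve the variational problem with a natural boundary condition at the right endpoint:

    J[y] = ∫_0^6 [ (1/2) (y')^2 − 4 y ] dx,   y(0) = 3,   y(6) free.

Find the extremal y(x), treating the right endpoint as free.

The Lagrangian L = (1/2) (y')^2 − 4 y gives
    ∂L/∂y = −4,   ∂L/∂y' = y'.
Euler-Lagrange: d/dx(y') − (−4) = 0, i.e. y'' + 4 = 0, so
    y(x) = −(4/2) x^2 + C1 x + C2.
Fixed left endpoint y(0) = 3 ⇒ C2 = 3.
The right endpoint x = 6 is free, so the natural (transversality) condition is ∂L/∂y' |_{x=6} = 0, i.e. y'(6) = 0.
Compute y'(x) = −4 x + C1, so y'(6) = −24 + C1 = 0 ⇒ C1 = 24.
Therefore the extremal is
    y(x) = −2 x^2 + 24 x + 3.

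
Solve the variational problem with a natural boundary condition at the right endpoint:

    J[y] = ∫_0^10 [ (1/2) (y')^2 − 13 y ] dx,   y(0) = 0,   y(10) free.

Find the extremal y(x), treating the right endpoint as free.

The Lagrangian L = (1/2) (y')^2 − 13 y gives
    ∂L/∂y = −13,   ∂L/∂y' = y'.
Euler-Lagrange: d/dx(y') − (−13) = 0, i.e. y'' + 13 = 0, so
    y(x) = −(13/2) x^2 + C1 x + C2.
Fixed left endpoint y(0) = 0 ⇒ C2 = 0.
The right endpoint x = 10 is free, so the natural (transversality) condition is ∂L/∂y' |_{x=10} = 0, i.e. y'(10) = 0.
Compute y'(x) = −13 x + C1, so y'(10) = −130 + C1 = 0 ⇒ C1 = 130.
Therefore the extremal is
    y(x) = −(13/2) x^2 + 130 x.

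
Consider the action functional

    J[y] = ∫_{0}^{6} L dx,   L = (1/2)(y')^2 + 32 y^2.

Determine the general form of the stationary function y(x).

The Lagrangian is L = (1/2)(y')^2 + 32 y^2.
∂L/∂y = 64y.
∂L/∂y' = y'.
The Euler-Lagrange equation d/dx(∂L/∂y') − ∂L/∂y = 0 becomes:
    y'' - 64 y = 0
General solution: y(x) = A e^(8x) + B e^(-8x), where A and B are arbitrary constants fixed by the endpoint conditions.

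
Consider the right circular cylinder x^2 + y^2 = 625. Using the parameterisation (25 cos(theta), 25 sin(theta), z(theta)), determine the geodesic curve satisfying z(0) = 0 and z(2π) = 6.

Parameterise the cylinder of radius R = 25 as
    r(θ) = (25 cos θ, 25 sin θ, z(θ)).
The arc-length element is
    ds = sqrt(625 + (dz/dθ)^2) dθ,
so the Lagrangian is L = sqrt(625 + z'^2).
L depends on z' only, not on z or θ, so ∂L/∂z = 0 and
    ∂L/∂z' = z' / sqrt(625 + z'^2).
The Euler-Lagrange equation gives
    d/dθ( z' / sqrt(625 + z'^2) ) = 0,
so z' is constant. Integrating once:
    z(θ) = a θ + b,
a helix on the cylinder (a straight line when the cylinder is unrolled). The constants a, b are determined by the endpoint conditions.
With endpoint conditions z(0) = 0 and z(2π) = 6: from z(0) = b we get b = 0, and a·2π + 0 = 6 gives a = 3/π, so
    z(θ) = (3/π) θ.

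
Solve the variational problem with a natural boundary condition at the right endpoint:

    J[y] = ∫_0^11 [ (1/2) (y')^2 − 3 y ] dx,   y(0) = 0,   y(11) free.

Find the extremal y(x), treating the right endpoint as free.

The Lagrangian L = (1/2) (y')^2 − 3 y gives
    ∂L/∂y = −3,   ∂L/∂y' = y'.
Euler-Lagrange: d/dx(y') − (−3) = 0, i.e. y'' + 3 = 0, so
    y(x) = −(3/2) x^2 + C1 x + C2.
Fixed left endpoint y(0) = 0 ⇒ C2 = 0.
The right endpoint x = 11 is free, so the natural (transversality) condition is ∂L/∂y' |_{x=11} = 0, i.e. y'(11) = 0.
Compute y'(x) = −3 x + C1, so y'(11) = −33 + C1 = 0 ⇒ C1 = 33.
Therefore the extremal is
    y(x) = −(3/2) x^2 + 33 x.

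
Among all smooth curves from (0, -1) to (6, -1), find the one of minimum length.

Arc-length functional: J[y] = ∫ sqrt(1 + (y')^2) dx.
Lagrangian L = sqrt(1 + (y')^2) has no explicit y dependence, so ∂L/∂y = 0 and the Euler-Lagrange equation gives
    d/dx( y' / sqrt(1 + (y')^2) ) = 0  ⇒  y' / sqrt(1 + (y')^2) = const.
Hence y' is constant, so y(x) is affine.
Fitting the endpoints (0, -1) and (6, -1):
    slope m = ((-1) − (-1)) / (6 − 0) = 0,
    intercept c = (-1) − m·0 = -1.
Extremal: y(x) = -1.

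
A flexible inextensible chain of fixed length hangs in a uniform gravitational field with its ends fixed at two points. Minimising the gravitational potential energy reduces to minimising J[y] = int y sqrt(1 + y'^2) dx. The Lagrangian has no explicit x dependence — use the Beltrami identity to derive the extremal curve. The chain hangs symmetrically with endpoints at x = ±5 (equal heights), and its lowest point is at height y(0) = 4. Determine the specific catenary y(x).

The Lagrangian L(y, y') = y sqrt(1 + y'^2) has no explicit x dependence, so the Beltrami identity applies:
    L − y' ∂L/∂y' = C.
Compute ∂L/∂y' = y · y' / sqrt(1 + y'^2). Then
    L − y' ∂L/∂y'
    = y sqrt(1 + y'^2) − y · y'^2 / sqrt(1 + y'^2)
    = y (1 + y'^2 − y'^2) / sqrt(1 + y'^2)
    = y / sqrt(1 + y'^2) = C.
Squaring gives y^2 = C^2 (1 + y'^2), i.e.
    y'^2 = y^2 / C^2 − 1.
Separating variables,
    dy / sqrt(y^2 − C^2) = dx / C,
and integrating gives arccosh(y / C) = (x − a)/C, so
    y(x) = C cosh((x − a)/C),
the catenary. The constants C and a are fixed by the two endpoint conditions (and, for the hanging-chain problem, the length constraint selects C).
Now fit the given data. The endpoints x = ±5 are symmetric at equal height, so the catenary is even about its minimum: a = 0 and y(x) = C cosh(x/C). The lowest point is y(0) = C cosh(0) = C, and we are told y(0) = 4, so C = 4. Therefore
    y(x) = 4 cosh(x/4),
and at the endpoints
    y(±5) = 4 cosh(5/4).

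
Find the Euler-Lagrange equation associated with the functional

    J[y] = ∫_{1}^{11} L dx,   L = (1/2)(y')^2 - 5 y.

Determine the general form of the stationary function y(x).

The Lagrangian is L = (1/2)(y')^2 - 5 y.
∂L/∂y = -5.
∂L/∂y' = y'.
The Euler-Lagrange equation d/dx(∂L/∂y') − ∂L/∂y = 0 becomes:
    y'' + 5 = 0
General solution: y(x) = -(5/2) x^2 + A x + B, where A and B are arbitrary constants fixed by the endpoint conditions.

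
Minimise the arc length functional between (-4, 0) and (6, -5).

Arc-length functional: J[y] = ∫ sqrt(1 + (y')^2) dx.
Lagrangian L = sqrt(1 + (y')^2) has no explicit y dependence, so ∂L/∂y = 0 and the Euler-Lagrange equation gives
    d/dx( y' / sqrt(1 + (y')^2) ) = 0  ⇒  y' / sqrt(1 + (y')^2) = const.
Hence y' is constant, so y(x) is affine.
Fitting the endpoints (-4, 0) and (6, -5):
    slope m = ((-5) − 0) / (6 − (-4)) = -1/2,
    intercept c = 0 − m·(-4) = -2.
Extremal: y(x) = (-1/2) x - 2.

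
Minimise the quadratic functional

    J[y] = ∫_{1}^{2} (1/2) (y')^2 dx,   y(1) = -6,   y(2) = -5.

The Lagrangian is L = (1/2) (y')^2.
Compute ∂L/∂y = 0, ∂L/∂y' = y'.
The Euler-Lagrange equation d/dx(∂L/∂y') − ∂L/∂y = 0 reduces to
    y'' = 0.
Its general solution is
    y(x) = A x + B,
with A, B fixed by the endpoint conditions.
Applying the endpoint conditions y(1) = -6 and y(2) = -5: solve A·1 + B = -6 and A·2 + B = -5. Subtracting gives A(2 − 1) = -5 − -6, so A = 1, and B = -6 − A·1 = -7. Therefore
    y(x) = x - 7.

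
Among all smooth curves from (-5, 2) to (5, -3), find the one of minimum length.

Arc-length functional: J[y] = ∫ sqrt(1 + (y')^2) dx.
Lagrangian L = sqrt(1 + (y')^2) has no explicit y dependence, so ∂L/∂y = 0 and the Euler-Lagrange equation gives
    d/dx( y' / sqrt(1 + (y')^2) ) = 0  ⇒  y' / sqrt(1 + (y')^2) = const.
Hence y' is constant, so y(x) is affine.
Fitting the endpoints (-5, 2) and (5, -3):
    slope m = ((-3) − 2) / (5 − (-5)) = -1/2,
    intercept c = 2 − m·(-5) = -1/2.
Extremal: y(x) = (-1/2) x - 1/2.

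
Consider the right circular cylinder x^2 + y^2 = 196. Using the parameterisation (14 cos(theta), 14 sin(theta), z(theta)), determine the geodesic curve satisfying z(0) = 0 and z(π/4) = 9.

Parameterise the cylinder of radius R = 14 as
    r(θ) = (14 cos θ, 14 sin θ, z(θ)).
The arc-length element is
    ds = sqrt(196 + (dz/dθ)^2) dθ,
so the Lagrangian is L = sqrt(196 + z'^2).
L depends on z' only, not on z or θ, so ∂L/∂z = 0 and
    ∂L/∂z' = z' / sqrt(196 + z'^2).
The Euler-Lagrange equation gives
    d/dθ( z' / sqrt(196 + z'^2) ) = 0,
so z' is constant. Integrating once:
    z(θ) = a θ + b,
a helix on the cylinder (a straight line when the cylinder is unrolled). The constants a, b are determined by the endpoint conditions.
With endpoint conditions z(0) = 0 and z(π/4) = 9: from z(0) = b we get b = 0, and a·π/4 + 0 = 9 gives a = 36/π, so
    z(θ) = (36/π) θ.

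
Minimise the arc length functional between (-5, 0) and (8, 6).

Arc-length functional: J[y] = ∫ sqrt(1 + (y')^2) dx.
Lagrangian L = sqrt(1 + (y')^2) has no explicit y dependence, so ∂L/∂y = 0 and the Euler-Lagrange equation gives
    d/dx( y' / sqrt(1 + (y')^2) ) = 0  ⇒  y' / sqrt(1 + (y')^2) = const.
Hence y' is constant, so y(x) is affine.
Fitting the endpoints (-5, 0) and (8, 6):
    slope m = (6 − 0) / (8 − (-5)) = 6/13,
    intercept c = 0 − m·(-5) = 30/13.
Extremal: y(x) = (6/13) x + 30/13.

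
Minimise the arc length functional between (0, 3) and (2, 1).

Arc-length functional: J[y] = ∫ sqrt(1 + (y')^2) dx.
Lagrangian L = sqrt(1 + (y')^2) has no explicit y dependence, so ∂L/∂y = 0 and the Euler-Lagrange equation gives
    d/dx( y' / sqrt(1 + (y')^2) ) = 0  ⇒  y' / sqrt(1 + (y')^2) = const.
Hence y' is constant, so y(x) is affine.
Fitting the endpoints (0, 3) and (2, 1):
    slope m = (1 − 3) / (2 − 0) = -1,
    intercept c = 3 − m·0 = 3.
Extremal: y(x) = -x + 3.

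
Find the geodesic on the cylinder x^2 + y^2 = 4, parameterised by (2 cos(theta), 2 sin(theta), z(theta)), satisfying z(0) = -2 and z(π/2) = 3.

Parameterise the cylinder of radius R = 2 as
    r(θ) = (2 cos θ, 2 sin θ, z(θ)).
The arc-length element is
    ds = sqrt(4 + (dz/dθ)^2) dθ,
so the Lagrangian is L = sqrt(4 + z'^2).
L depends on z' only, not on z or θ, so ∂L/∂z = 0 and
    ∂L/∂z' = z' / sqrt(4 + z'^2).
The Euler-Lagrange equation gives
    d/dθ( z' / sqrt(4 + z'^2) ) = 0,
so z' is constant. Integrating once:
    z(θ) = a θ + b,
a helix on the cylinder (a straight line when the cylinder is unrolled). The constants a, b are determined by the endpoint conditions.
With endpoint conditions z(0) = -2 and z(π/2) = 3: from z(0) = b we get b = -2, and a·π/2 + -2 = 3 gives a = 10/π, so
    z(θ) = (10/π) θ − 2.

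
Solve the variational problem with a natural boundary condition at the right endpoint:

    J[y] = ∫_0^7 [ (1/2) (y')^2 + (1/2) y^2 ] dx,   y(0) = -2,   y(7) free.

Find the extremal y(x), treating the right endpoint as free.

The Lagrangian L = (1/2) (y')^2 + (1/2) y^2 gives
    ∂L/∂y = 1 y,   ∂L/∂y' = y'.
Euler-Lagrange: y'' − y = 0.
With k = 1, the general solution is
    y(x) = A cosh(x) + B sinh(x).
Fixed left endpoint y(0) = -2 ⇒ A = -2.
The right endpoint x = 7 is free, so the natural (transversality) condition is ∂L/∂y' |_{x=7} = 0, i.e. y'(7) = 0.
Compute y'(x) = A k sinh(k x) + B k cosh(k x), so
    y'(7) = A k sinh(k·7) + B k cosh(k·7) = 0
    ⇒ B = −A tanh(k·7) = 2 tanh(1·7).
Therefore the extremal is
    y(x) = −2 cosh(1 x) + 2 tanh(1·7) sinh(1 x).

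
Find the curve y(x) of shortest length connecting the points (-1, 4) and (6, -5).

Arc-length functional: J[y] = ∫ sqrt(1 + (y')^2) dx.
Lagrangian L = sqrt(1 + (y')^2) has no explicit y dependence, so ∂L/∂y = 0 and the Euler-Lagrange equation gives
    d/dx( y' / sqrt(1 + (y')^2) ) = 0  ⇒  y' / sqrt(1 + (y')^2) = const.
Hence y' is constant, so y(x) is affine.
Fitting the endpoints (-1, 4) and (6, -5):
    slope m = ((-5) − 4) / (6 − (-1)) = -9/7,
    intercept c = 4 − m·(-1) = 19/7.
Extremal: y(x) = (-9/7) x + 19/7.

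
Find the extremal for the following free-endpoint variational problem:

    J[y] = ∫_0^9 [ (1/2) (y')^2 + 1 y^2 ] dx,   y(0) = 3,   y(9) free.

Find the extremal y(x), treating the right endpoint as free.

The Lagrangian L = (1/2) (y')^2 + 1 y^2 gives
    ∂L/∂y = 2 y,   ∂L/∂y' = y'.
Euler-Lagrange: y'' − 2 y = 0.
With k = sqrt(2), the general solution is
    y(x) = A cosh(sqrt(2) x) + B sinh(sqrt(2) x).
Fixed left endpoint y(0) = 3 ⇒ A = 3.
The right endpoint x = 9 is free, so the natural (transversality) condition is ∂L/∂y' |_{x=9} = 0, i.e. y'(9) = 0.
Compute y'(x) = A k sinh(k x) + B k cosh(k x), so
    y'(9) = A k sinh(k·9) + B k cosh(k·9) = 0
    ⇒ B = −A tanh(k·9) = − 3 tanh(sqrt(2)·9).
Therefore the extremal is
    y(x) = 3 cosh(sqrt(2) x) − 3 tanh(sqrt(2)·9) sinh(sqrt(2) x).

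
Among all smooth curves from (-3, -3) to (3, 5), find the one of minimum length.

Arc-length functional: J[y] = ∫ sqrt(1 + (y')^2) dx.
Lagrangian L = sqrt(1 + (y')^2) has no explicit y dependence, so ∂L/∂y = 0 and the Euler-Lagrange equation gives
    d/dx( y' / sqrt(1 + (y')^2) ) = 0  ⇒  y' / sqrt(1 + (y')^2) = const.
Hence y' is constant, so y(x) is affine.
Fitting the endpoints (-3, -3) and (3, 5):
    slope m = (5 − (-3)) / (3 − (-3)) = 4/3,
    intercept c = (-3) − m·(-3) = 1.
Extremal: y(x) = (4/3) x + 1.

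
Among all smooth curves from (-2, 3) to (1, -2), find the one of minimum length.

Arc-length functional: J[y] = ∫ sqrt(1 + (y')^2) dx.
Lagrangian L = sqrt(1 + (y')^2) has no explicit y dependence, so ∂L/∂y = 0 and the Euler-Lagrange equation gives
    d/dx( y' / sqrt(1 + (y')^2) ) = 0  ⇒  y' / sqrt(1 + (y')^2) = const.
Hence y' is constant, so y(x) is affine.
Fitting the endpoints (-2, 3) and (1, -2):
    slope m = ((-2) − 3) / (1 − (-2)) = -5/3,
    intercept c = 3 − m·(-2) = -1/3.
Extremal: y(x) = (-5/3) x - 1/3.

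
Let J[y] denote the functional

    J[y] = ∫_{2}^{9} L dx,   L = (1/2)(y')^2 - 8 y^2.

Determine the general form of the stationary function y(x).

The Lagrangian is L = (1/2)(y')^2 - 8 y^2.
∂L/∂y = -16y.
∂L/∂y' = y'.
The Euler-Lagrange equation d/dx(∂L/∂y') − ∂L/∂y = 0 becomes:
    y'' + 16 y = 0
General solution: y(x) = A sin(4x) + B cos(4x), where A and B are arbitrary constants fixed by the endpoint conditions.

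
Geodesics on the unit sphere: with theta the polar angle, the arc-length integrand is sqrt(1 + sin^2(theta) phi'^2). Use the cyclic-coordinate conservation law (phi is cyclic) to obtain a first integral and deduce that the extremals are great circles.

On the unit sphere with spherical coordinates (θ, φ), the induced metric is
    ds^2 = dθ^2 + sin^2(θ) dφ^2.
Parameterise by θ; the arc-length functional is
    J[φ] = ∫ sqrt(1 + sin^2(θ) (dφ/dθ)^2) dθ,
so L = sqrt(1 + sin^2(θ) φ'^2). Compute
    ∂L/∂φ = 0  (L has no explicit φ dependence),
    ∂L/∂φ' = sin^2(θ) φ' / sqrt(1 + sin^2(θ) φ'^2).
Since ∂L/∂φ = 0, the Euler-Lagrange equation
    d/dθ(∂L/∂φ') − ∂L/∂φ = 0
reduces to d/dθ(∂L/∂φ') = 0, i.e. the momentum conjugate to φ is conserved:
    sin^2(θ) φ' / sqrt(1 + sin^2(θ) φ'^2) = C.
This is Clairaut's relation for the sphere. Solving for φ' and integrating gives the great-circle family
    cot(θ) = A cos(φ − φ_0),
i.e. the intersection of the sphere with a plane through the origin. The two constants A and φ_0 (equivalently C and one phase) are fixed by the two endpoint conditions.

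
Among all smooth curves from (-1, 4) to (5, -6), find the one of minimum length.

Arc-length functional: J[y] = ∫ sqrt(1 + (y')^2) dx.
Lagrangian L = sqrt(1 + (y')^2) has no explicit y dependence, so ∂L/∂y = 0 and the Euler-Lagrange equation gives
    d/dx( y' / sqrt(1 + (y')^2) ) = 0  ⇒  y' / sqrt(1 + (y')^2) = const.
Hence y' is constant, so y(x) is affine.
Fitting the endpoints (-1, 4) and (5, -6):
    slope m = ((-6) − 4) / (5 − (-1)) = -5/3,
    intercept c = 4 − m·(-1) = 7/3.
Extremal: y(x) = (-5/3) x + 7/3.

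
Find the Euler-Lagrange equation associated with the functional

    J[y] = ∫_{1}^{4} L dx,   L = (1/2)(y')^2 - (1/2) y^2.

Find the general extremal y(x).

The Lagrangian is L = (1/2)(y')^2 - (1/2) y^2.
∂L/∂y = -y.
∂L/∂y' = y'.
The Euler-Lagrange equation d/dx(∂L/∂y') − ∂L/∂y = 0 becomes:
    y'' + y = 0
General solution: y(x) = A sin(x) + B cos(x), where A and B are arbitrary constants fixed by the endpoint conditions.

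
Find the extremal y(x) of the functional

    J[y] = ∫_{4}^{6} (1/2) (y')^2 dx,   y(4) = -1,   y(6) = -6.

The Lagrangian is L = (1/2) (y')^2.
Compute ∂L/∂y = 0, ∂L/∂y' = y'.
The Euler-Lagrange equation d/dx(∂L/∂y') − ∂L/∂y = 0 reduces to
    y'' = 0.
Its general solution is
    y(x) = A x + B,
with A, B fixed by the endpoint conditions.
Applying the endpoint conditions y(4) = -1 and y(6) = -6: solve A·4 + B = -1 and A·6 + B = -6. Subtracting gives A(6 − 4) = -6 − -1, so A = -5/2, and B = -1 − A·4 = 9. Therefore
    y(x) = (-5/2) x + 9.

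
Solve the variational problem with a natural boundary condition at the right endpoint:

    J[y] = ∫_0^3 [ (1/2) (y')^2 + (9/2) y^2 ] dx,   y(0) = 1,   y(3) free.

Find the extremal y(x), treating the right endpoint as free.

The Lagrangian L = (1/2) (y')^2 + (9/2) y^2 gives
    ∂L/∂y = 9 y,   ∂L/∂y' = y'.
Euler-Lagrange: y'' − 9 y = 0.
With k = 3, the general solution is
    y(x) = A cosh(3 x) + B sinh(3 x).
Fixed left endpoint y(0) = 1 ⇒ A = 1.
The right endpoint x = 3 is free, so the natural (transversality) condition is ∂L/∂y' |_{x=3} = 0, i.e. y'(3) = 0.
Compute y'(x) = A k sinh(k x) + B k cosh(k x), so
    y'(3) = A k sinh(k·3) + B k cosh(k·3) = 0
    ⇒ B = −A tanh(k·3) = − tanh(3·3).
Therefore the extremal is
    y(x) = cosh(3 x) − tanh(3·3) sinh(3 x).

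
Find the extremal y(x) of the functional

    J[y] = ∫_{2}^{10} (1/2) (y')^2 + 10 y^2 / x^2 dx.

The Lagrangian is L = (1/2) (y')^2 + 10 y^2 / x^2.
Compute ∂L/∂y = 20y/x^2, ∂L/∂y' = y'.
The Euler-Lagrange equation d/dx(∂L/∂y') − ∂L/∂y = 0 reduces to
    y'' − 20/x^2 · y = 0  (x > 0).
Its general solution is
    y(x) = A x^5 + B x^(-4),
with A, B fixed by the endpoint conditions.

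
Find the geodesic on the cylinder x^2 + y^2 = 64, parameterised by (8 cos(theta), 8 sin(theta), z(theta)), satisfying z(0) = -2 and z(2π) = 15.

Parameterise the cylinder of radius R = 8 as
    r(θ) = (8 cos θ, 8 sin θ, z(θ)).
The arc-length element is
    ds = sqrt(64 + (dz/dθ)^2) dθ,
so the Lagrangian is L = sqrt(64 + z'^2).
L depends on z' only, not on z or θ, so ∂L/∂z = 0 and
    ∂L/∂z' = z' / sqrt(64 + z'^2).
The Euler-Lagrange equation gives
    d/dθ( z' / sqrt(64 + z'^2) ) = 0,
so z' is constant. Integrating once:
    z(θ) = a θ + b,
a helix on the cylinder (a straight line when the cylinder is unrolled). The constants a, b are determined by the endpoint conditions.
With endpoint conditions z(0) = -2 and z(2π) = 15: from z(0) = b we get b = -2, and a·2π + -2 = 15 gives a = 17/(2π), so
    z(θ) = (17/(2π)) θ − 2.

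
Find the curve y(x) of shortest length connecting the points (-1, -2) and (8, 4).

Arc-length functional: J[y] = ∫ sqrt(1 + (y')^2) dx.
Lagrangian L = sqrt(1 + (y')^2) has no explicit y dependence, so ∂L/∂y = 0 and the Euler-Lagrange equation gives
    d/dx( y' / sqrt(1 + (y')^2) ) = 0  ⇒  y' / sqrt(1 + (y')^2) = const.
Hence y' is constant, so y(x) is affine.
Fitting the endpoints (-1, -2) and (8, 4):
    slope m = (4 − (-2)) / (8 − (-1)) = 2/3,
    intercept c = (-2) − m·(-1) = -4/3.
Extremal: y(x) = (2/3) x - 4/3.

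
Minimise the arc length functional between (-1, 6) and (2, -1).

Arc-length functional: J[y] = ∫ sqrt(1 + (y')^2) dx.
Lagrangian L = sqrt(1 + (y')^2) has no explicit y dependence, so ∂L/∂y = 0 and the Euler-Lagrange equation gives
    d/dx( y' / sqrt(1 + (y')^2) ) = 0  ⇒  y' / sqrt(1 + (y')^2) = const.
Hence y' is constant, so y(x) is affine.
Fitting the endpoints (-1, 6) and (2, -1):
    slope m = ((-1) − 6) / (2 − (-1)) = -7/3,
    intercept c = 6 − m·(-1) = 11/3.
Extremal: y(x) = (-7/3) x + 11/3.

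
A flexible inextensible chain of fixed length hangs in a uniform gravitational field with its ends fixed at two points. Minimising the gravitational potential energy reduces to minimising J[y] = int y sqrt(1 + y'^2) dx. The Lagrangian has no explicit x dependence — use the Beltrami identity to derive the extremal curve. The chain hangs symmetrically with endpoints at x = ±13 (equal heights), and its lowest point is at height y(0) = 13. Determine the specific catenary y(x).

The Lagrangian L(y, y') = y sqrt(1 + y'^2) has no explicit x dependence, so the Beltrami identity applies:
    L − y' ∂L/∂y' = C.
Compute ∂L/∂y' = y · y' / sqrt(1 + y'^2). Then
    L − y' ∂L/∂y'
    = y sqrt(1 + y'^2) − y · y'^2 / sqrt(1 + y'^2)
    = y (1 + y'^2 − y'^2) / sqrt(1 + y'^2)
    = y / sqrt(1 + y'^2) = C.
Squaring gives y^2 = C^2 (1 + y'^2), i.e.
    y'^2 = y^2 / C^2 − 1.
Separating variables,
    dy / sqrt(y^2 − C^2) = dx / C,
and integrating gives arccosh(y / C) = (x − a)/C, so
    y(x) = C cosh((x − a)/C),
the catenary. The constants C and a are fixed by the two endpoint conditions (and, for the hanging-chain problem, the length constraint selects C).
Now fit the given data. The endpoints x = ±13 are symmetric at equal height, so the catenary is even about its minimum: a = 0 and y(x) = C cosh(x/C). The lowest point is y(0) = C cosh(0) = C, and we are told y(0) = 13, so C = 13. Therefore
    y(x) = 13 cosh(x/13),
and at the endpoints
    y(±13) = 13 cosh(13/13).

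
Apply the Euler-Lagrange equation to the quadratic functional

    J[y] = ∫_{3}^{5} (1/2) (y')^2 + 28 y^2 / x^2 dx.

The Lagrangian is L = (1/2) (y')^2 + 28 y^2 / x^2.
Compute ∂L/∂y = 56y/x^2, ∂L/∂y' = y'.
The Euler-Lagrange equation d/dx(∂L/∂y') − ∂L/∂y = 0 reduces to
    y'' − 56/x^2 · y = 0  (x > 0).
Its general solution is
    y(x) = A x^8 + B x^(-7),
with A, B fixed by the endpoint conditions.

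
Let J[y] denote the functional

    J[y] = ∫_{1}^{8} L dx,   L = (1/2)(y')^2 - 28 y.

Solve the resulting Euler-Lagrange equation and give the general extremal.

The Lagrangian is L = (1/2)(y')^2 - 28 y.
∂L/∂y = -28.
∂L/∂y' = y'.
The Euler-Lagrange equation d/dx(∂L/∂y') − ∂L/∂y = 0 becomes:
    y'' + 28 = 0
General solution: y(x) = -14 x^2 + A x + B, where A and B are arbitrary constants fixed by the endpoint conditions.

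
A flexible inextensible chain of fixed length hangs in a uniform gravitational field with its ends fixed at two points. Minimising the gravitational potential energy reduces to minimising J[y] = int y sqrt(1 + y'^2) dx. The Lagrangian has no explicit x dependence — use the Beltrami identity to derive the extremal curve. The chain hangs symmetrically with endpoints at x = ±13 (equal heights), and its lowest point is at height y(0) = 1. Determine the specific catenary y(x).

The Lagrangian L(y, y') = y sqrt(1 + y'^2) has no explicit x dependence, so the Beltrami identity applies:
    L − y' ∂L/∂y' = C.
Compute ∂L/∂y' = y · y' / sqrt(1 + y'^2). Then
    L − y' ∂L/∂y'
    = y sqrt(1 + y'^2) − y · y'^2 / sqrt(1 + y'^2)
    = y (1 + y'^2 − y'^2) / sqrt(1 + y'^2)
    = y / sqrt(1 + y'^2) = C.
Squaring gives y^2 = C^2 (1 + y'^2), i.e.
    y'^2 = y^2 / C^2 − 1.
Separating variables,
    dy / sqrt(y^2 − C^2) = dx / C,
and integrating gives arccosh(y / C) = (x − a)/C, so
    y(x) = C cosh((x − a)/C),
the catenary. The constants C and a are fixed by the two endpoint conditions (and, for the hanging-chain problem, the length constraint selects C).
Now fit the given data. The endpoints x = ±13 are symmetric at equal height, so the catenary is even about its minimum: a = 0 and y(x) = C cosh(x/C). The lowest point is y(0) = C cosh(0) = C, and we are told y(0) = 1, so C = 1. Therefore
    y(x) = cosh(x),
and at the endpoints
    y(±13) = cosh(13).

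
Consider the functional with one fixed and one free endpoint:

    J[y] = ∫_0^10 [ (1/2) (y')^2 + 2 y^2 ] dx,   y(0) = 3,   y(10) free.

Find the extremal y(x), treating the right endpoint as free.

The Lagrangian L = (1/2) (y')^2 + 2 y^2 gives
    ∂L/∂y = 4 y,   ∂L/∂y' = y'.
Euler-Lagrange: y'' − 4 y = 0.
With k = 2, the general solution is
    y(x) = A cosh(2 x) + B sinh(2 x).
Fixed left endpoint y(0) = 3 ⇒ A = 3.
The right endpoint x = 10 is free, so the natural (transversality) condition is ∂L/∂y' |_{x=10} = 0, i.e. y'(10) = 0.
Compute y'(x) = A k sinh(k x) + B k cosh(k x), so
    y'(10) = A k sinh(k·10) + B k cosh(k·10) = 0
    ⇒ B = −A tanh(k·10) = − 3 tanh(2·10).
Therefore the extremal is
    y(x) = 3 cosh(2 x) − 3 tanh(2·10) sinh(2 x).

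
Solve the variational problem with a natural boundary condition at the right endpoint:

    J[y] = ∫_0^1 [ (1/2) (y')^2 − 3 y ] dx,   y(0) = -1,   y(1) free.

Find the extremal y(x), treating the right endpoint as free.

The Lagrangian L = (1/2) (y')^2 − 3 y gives
    ∂L/∂y = −3,   ∂L/∂y' = y'.
Euler-Lagrange: d/dx(y') − (−3) = 0, i.e. y'' + 3 = 0, so
    y(x) = −(3/2) x^2 + C1 x + C2.
Fixed left endpoint y(0) = -1 ⇒ C2 = -1.
The right endpoint x = 1 is free, so the natural (transversality) condition is ∂L/∂y' |_{x=1} = 0, i.e. y'(1) = 0.
Compute y'(x) = −3 x + C1, so y'(1) = −3 + C1 = 0 ⇒ C1 = 3.
Therefore the extremal is
    y(x) = −(3/2) x^2 + 3 x − 1.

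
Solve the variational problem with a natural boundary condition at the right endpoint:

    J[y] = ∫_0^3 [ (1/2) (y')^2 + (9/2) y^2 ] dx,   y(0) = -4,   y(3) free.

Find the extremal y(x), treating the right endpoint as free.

The Lagrangian L = (1/2) (y')^2 + (9/2) y^2 gives
    ∂L/∂y = 9 y,   ∂L/∂y' = y'.
Euler-Lagrange: y'' − 9 y = 0.
With k = 3, the general solution is
    y(x) = A cosh(3 x) + B sinh(3 x).
Fixed left endpoint y(0) = -4 ⇒ A = -4.
The right endpoint x = 3 is free, so the natural (transversality) condition is ∂L/∂y' |_{x=3} = 0, i.e. y'(3) = 0.
Compute y'(x) = A k sinh(k x) + B k cosh(k x), so
    y'(3) = A k sinh(k·3) + B k cosh(k·3) = 0
    ⇒ B = −A tanh(k·3) = 4 tanh(3·3).
Therefore the extremal is
    y(x) = −4 cosh(3 x) + 4 tanh(3·3) sinh(3 x).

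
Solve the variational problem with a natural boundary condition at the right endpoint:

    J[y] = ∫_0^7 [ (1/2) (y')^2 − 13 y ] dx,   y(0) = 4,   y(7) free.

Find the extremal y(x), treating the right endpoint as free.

The Lagrangian L = (1/2) (y')^2 − 13 y gives
    ∂L/∂y = −13,   ∂L/∂y' = y'.
Euler-Lagrange: d/dx(y') − (−13) = 0, i.e. y'' + 13 = 0, so
    y(x) = −(13/2) x^2 + C1 x + C2.
Fixed left endpoint y(0) = 4 ⇒ C2 = 4.
The right endpoint x = 7 is free, so the natural (transversality) condition is ∂L/∂y' |_{x=7} = 0, i.e. y'(7) = 0.
Compute y'(x) = −13 x + C1, so y'(7) = −91 + C1 = 0 ⇒ C1 = 91.
Therefore the extremal is
    y(x) = −(13/2) x^2 + 91 x + 4.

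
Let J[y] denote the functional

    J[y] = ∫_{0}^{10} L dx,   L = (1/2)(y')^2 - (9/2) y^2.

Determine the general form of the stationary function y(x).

The Lagrangian is L = (1/2)(y')^2 - (9/2) y^2.
∂L/∂y = -9y.
∂L/∂y' = y'.
The Euler-Lagrange equation d/dx(∂L/∂y') − ∂L/∂y = 0 becomes:
    y'' + 9 y = 0
General solution: y(x) = A sin(3x) + B cos(3x), where A and B are arbitrary constants fixed by the endpoint conditions.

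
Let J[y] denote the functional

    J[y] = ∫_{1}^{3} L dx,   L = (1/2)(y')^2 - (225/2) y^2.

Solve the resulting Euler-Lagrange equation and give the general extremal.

The Lagrangian is L = (1/2)(y')^2 - (225/2) y^2.
∂L/∂y = -225y.
∂L/∂y' = y'.
The Euler-Lagrange equation d/dx(∂L/∂y') − ∂L/∂y = 0 becomes:
    y'' + 225 y = 0
General solution: y(x) = A sin(15x) + B cos(15x), where A and B are arbitrary constants fixed by the endpoint conditions.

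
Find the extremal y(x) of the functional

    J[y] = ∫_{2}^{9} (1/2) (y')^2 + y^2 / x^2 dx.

The Lagrangian is L = (1/2) (y')^2 + y^2 / x^2.
Compute ∂L/∂y = 2y/x^2, ∂L/∂y' = y'.
The Euler-Lagrange equation d/dx(∂L/∂y') − ∂L/∂y = 0 reduces to
    y'' − 2/x^2 · y = 0  (x > 0).
Its general solution is
    y(x) = A x^2 + B / x,
with A, B fixed by the endpoint conditions.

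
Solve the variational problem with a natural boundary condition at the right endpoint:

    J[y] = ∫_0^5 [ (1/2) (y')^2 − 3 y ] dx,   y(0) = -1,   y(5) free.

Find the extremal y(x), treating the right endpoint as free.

The Lagrangian L = (1/2) (y')^2 − 3 y gives
    ∂L/∂y = −3,   ∂L/∂y' = y'.
Euler-Lagrange: d/dx(y') − (−3) = 0, i.e. y'' + 3 = 0, so
    y(x) = −(3/2) x^2 + C1 x + C2.
Fixed left endpoint y(0) = -1 ⇒ C2 = -1.
The right endpoint x = 5 is free, so the natural (transversality) condition is ∂L/∂y' |_{x=5} = 0, i.e. y'(5) = 0.
Compute y'(x) = −3 x + C1, so y'(5) = −15 + C1 = 0 ⇒ C1 = 15.
Therefore the extremal is
    y(x) = −(3/2) x^2 + 15 x − 1.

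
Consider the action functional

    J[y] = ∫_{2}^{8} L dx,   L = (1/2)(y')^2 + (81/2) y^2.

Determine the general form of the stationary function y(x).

The Lagrangian is L = (1/2)(y')^2 + (81/2) y^2.
∂L/∂y = 81y.
∂L/∂y' = y'.
The Euler-Lagrange equation d/dx(∂L/∂y') − ∂L/∂y = 0 becomes:
    y'' - 81 y = 0
General solution: y(x) = A e^(9x) + B e^(-9x), where A and B are arbitrary constants fixed by the endpoint conditions.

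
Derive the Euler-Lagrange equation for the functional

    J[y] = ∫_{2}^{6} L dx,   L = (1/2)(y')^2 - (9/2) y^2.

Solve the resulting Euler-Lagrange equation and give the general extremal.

The Lagrangian is L = (1/2)(y')^2 - (9/2) y^2.
∂L/∂y = -9y.
∂L/∂y' = y'.
The Euler-Lagrange equation d/dx(∂L/∂y') − ∂L/∂y = 0 becomes:
    y'' + 9 y = 0
General solution: y(x) = A sin(3x) + B cos(3x), where A and B are arbitrary constants fixed by the endpoint conditions.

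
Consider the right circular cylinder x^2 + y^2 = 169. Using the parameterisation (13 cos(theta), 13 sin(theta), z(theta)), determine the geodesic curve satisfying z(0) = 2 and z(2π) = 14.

Parameterise the cylinder of radius R = 13 as
    r(θ) = (13 cos θ, 13 sin θ, z(θ)).
The arc-length element is
    ds = sqrt(169 + (dz/dθ)^2) dθ,
so the Lagrangian is L = sqrt(169 + z'^2).
L depends on z' only, not on z or θ, so ∂L/∂z = 0 and
    ∂L/∂z' = z' / sqrt(169 + z'^2).
The Euler-Lagrange equation gives
    d/dθ( z' / sqrt(169 + z'^2) ) = 0,
so z' is constant. Integrating once:
    z(θ) = a θ + b,
a helix on the cylinder (a straight line when the cylinder is unrolled). The constants a, b are determined by the endpoint conditions.
With endpoint conditions z(0) = 2 and z(2π) = 14: from z(0) = b we get b = 2, and a·2π + 2 = 14 gives a = 6/π, so
    z(θ) = (6/π) θ + 2.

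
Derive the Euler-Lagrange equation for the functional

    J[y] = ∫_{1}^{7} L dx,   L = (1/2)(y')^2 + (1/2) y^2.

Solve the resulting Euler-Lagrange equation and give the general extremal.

The Lagrangian is L = (1/2)(y')^2 + (1/2) y^2.
∂L/∂y = y.
∂L/∂y' = y'.
The Euler-Lagrange equation d/dx(∂L/∂y') − ∂L/∂y = 0 becomes:
    y'' - y = 0
General solution: y(x) = A e^x + B e^(-x), where A and B are arbitrary constants fixed by the endpoint conditions.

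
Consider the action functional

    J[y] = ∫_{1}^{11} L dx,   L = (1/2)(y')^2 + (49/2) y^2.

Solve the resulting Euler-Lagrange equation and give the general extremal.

The Lagrangian is L = (1/2)(y')^2 + (49/2) y^2.
∂L/∂y = 49y.
∂L/∂y' = y'.
The Euler-Lagrange equation d/dx(∂L/∂y') − ∂L/∂y = 0 becomes:
    y'' - 49 y = 0
General solution: y(x) = A e^(7x) + B e^(-7x), where A and B are arbitrary constants fixed by the endpoint conditions.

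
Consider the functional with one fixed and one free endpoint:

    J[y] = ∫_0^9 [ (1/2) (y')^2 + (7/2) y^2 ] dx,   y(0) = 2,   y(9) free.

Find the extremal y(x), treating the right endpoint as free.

The Lagrangian L = (1/2) (y')^2 + (7/2) y^2 gives
    ∂L/∂y = 7 y,   ∂L/∂y' = y'.
Euler-Lagrange: y'' − 7 y = 0.
With k = sqrt(7), the general solution is
    y(x) = A cosh(sqrt(7) x) + B sinh(sqrt(7) x).
Fixed left endpoint y(0) = 2 ⇒ A = 2.
The right endpoint x = 9 is free, so the natural (transversality) condition is ∂L/∂y' |_{x=9} = 0, i.e. y'(9) = 0.
Compute y'(x) = A k sinh(k x) + B k cosh(k x), so
    y'(9) = A k sinh(k·9) + B k cosh(k·9) = 0
    ⇒ B = −A tanh(k·9) = − 2 tanh(sqrt(7)·9).
Therefore the extremal is
    y(x) = 2 cosh(sqrt(7) x) − 2 tanh(sqrt(7)·9) sinh(sqrt(7) x).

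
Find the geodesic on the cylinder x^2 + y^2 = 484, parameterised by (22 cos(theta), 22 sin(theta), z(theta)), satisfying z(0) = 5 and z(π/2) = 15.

Parameterise the cylinder of radius R = 22 as
    r(θ) = (22 cos θ, 22 sin θ, z(θ)).
The arc-length element is
    ds = sqrt(484 + (dz/dθ)^2) dθ,
so the Lagrangian is L = sqrt(484 + z'^2).
L depends on z' only, not on z or θ, so ∂L/∂z = 0 and
    ∂L/∂z' = z' / sqrt(484 + z'^2).
The Euler-Lagrange equation gives
    d/dθ( z' / sqrt(484 + z'^2) ) = 0,
so z' is constant. Integrating once:
    z(θ) = a θ + b,
a helix on the cylinder (a straight line when the cylinder is unrolled). The constants a, b are determined by the endpoint conditions.
With endpoint conditions z(0) = 5 and z(π/2) = 15: from z(0) = b we get b = 5, and a·π/2 + 5 = 15 gives a = 20/π, so
    z(θ) = (20/π) θ + 5.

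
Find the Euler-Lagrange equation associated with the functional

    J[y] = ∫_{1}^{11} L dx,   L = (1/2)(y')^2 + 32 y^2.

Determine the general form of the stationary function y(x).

The Lagrangian is L = (1/2)(y')^2 + 32 y^2.
∂L/∂y = 64y.
∂L/∂y' = y'.
The Euler-Lagrange equation d/dx(∂L/∂y') − ∂L/∂y = 0 becomes:
    y'' - 64 y = 0
General solution: y(x) = A e^(8x) + B e^(-8x), where A and B are arbitrary constants fixed by the endpoint conditions.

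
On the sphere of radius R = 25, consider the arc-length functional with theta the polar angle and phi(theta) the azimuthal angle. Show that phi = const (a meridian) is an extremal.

On the sphere of radius R = 25 with spherical coordinates (θ, φ), the induced metric is
    ds^2 = 625(dθ^2 + sin^2(θ) dφ^2).
Using θ as the parameter, the arc-length functional becomes
    J[φ] = ∫ 25 sqrt(1 + sin^2(θ) (dφ/dθ)^2) dθ.
So L = 25 sqrt(1 + sin^2(θ) φ'^2). Compute
    ∂L/∂φ = 0  (L has no explicit φ dependence),
    ∂L/∂φ' = 25 sin^2(θ) φ' / sqrt(1 + sin^2(θ) φ'^2).
For the candidate φ(θ) = c (constant), φ' = 0, so ∂L/∂φ' evaluated along the candidate vanishes, and ∂L/∂φ is identically zero. Hence
    d/dθ(∂L/∂φ') − ∂L/∂φ = 0
is satisfied. Therefore meridians φ = const are extremals of arc length — they are geodesics on the sphere.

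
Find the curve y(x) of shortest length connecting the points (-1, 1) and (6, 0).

Arc-length functional: J[y] = ∫ sqrt(1 + (y')^2) dx.
Lagrangian L = sqrt(1 + (y')^2) has no explicit y dependence, so ∂L/∂y = 0 and the Euler-Lagrange equation gives
    d/dx( y' / sqrt(1 + (y')^2) ) = 0  ⇒  y' / sqrt(1 + (y')^2) = const.
Hence y' is constant, so y(x) is affine.
Fitting the endpoints (-1, 1) and (6, 0):
    slope m = (0 − 1) / (6 − (-1)) = -1/7,
    intercept c = 1 − m·(-1) = 6/7.
Extremal: y(x) = (-1/7) x + 6/7.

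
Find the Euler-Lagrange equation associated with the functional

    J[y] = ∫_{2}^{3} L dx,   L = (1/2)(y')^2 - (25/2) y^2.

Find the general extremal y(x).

The Lagrangian is L = (1/2)(y')^2 - (25/2) y^2.
∂L/∂y = -25y.
∂L/∂y' = y'.
The Euler-Lagrange equation d/dx(∂L/∂y') − ∂L/∂y = 0 becomes:
    y'' + 25 y = 0
General solution: y(x) = A sin(5x) + B cos(5x), where A and B are arbitrary constants fixed by the endpoint conditions.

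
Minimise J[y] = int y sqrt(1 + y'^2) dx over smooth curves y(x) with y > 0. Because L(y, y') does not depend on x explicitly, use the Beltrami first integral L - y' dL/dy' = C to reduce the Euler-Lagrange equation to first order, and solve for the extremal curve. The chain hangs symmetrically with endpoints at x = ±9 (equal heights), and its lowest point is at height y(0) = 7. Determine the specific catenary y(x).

The Lagrangian L(y, y') = y sqrt(1 + y'^2) has no explicit x dependence, so the Beltrami identity applies:
    L − y' ∂L/∂y' = C.
Compute ∂L/∂y' = y · y' / sqrt(1 + y'^2). Then
    L − y' ∂L/∂y'
    = y sqrt(1 + y'^2) − y · y'^2 / sqrt(1 + y'^2)
    = y (1 + y'^2 − y'^2) / sqrt(1 + y'^2)
    = y / sqrt(1 + y'^2) = C.
Squaring gives y^2 = C^2 (1 + y'^2), i.e.
    y'^2 = y^2 / C^2 − 1.
Separating variables,
    dy / sqrt(y^2 − C^2) = dx / C,
and integrating gives arccosh(y / C) = (x − a)/C, so
    y(x) = C cosh((x − a)/C),
the catenary. The constants C and a are fixed by the two endpoint conditions (and, for the hanging-chain problem, the length constraint selects C).
Now fit the given data. The endpoints x = ±9 are symmetric at equal height, so the catenary is even about its minimum: a = 0 and y(x) = C cosh(x/C). The lowest point is y(0) = C cosh(0) = C, and we are told y(0) = 7, so C = 7. Therefore
    y(x) = 7 cosh(x/7),
and at the endpoints
    y(±9) = 7 cosh(9/7).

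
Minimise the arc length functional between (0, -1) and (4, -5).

Arc-length functional: J[y] = ∫ sqrt(1 + (y')^2) dx.
Lagrangian L = sqrt(1 + (y')^2) has no explicit y dependence, so ∂L/∂y = 0 and the Euler-Lagrange equation gives
    d/dx( y' / sqrt(1 + (y')^2) ) = 0  ⇒  y' / sqrt(1 + (y')^2) = const.
Hence y' is constant, so y(x) is affine.
Fitting the endpoints (0, -1) and (4, -5):
    slope m = ((-5) − (-1)) / (4 − 0) = -1,
    intercept c = (-1) − m·0 = -1.
Extremal: y(x) = -x - 1.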